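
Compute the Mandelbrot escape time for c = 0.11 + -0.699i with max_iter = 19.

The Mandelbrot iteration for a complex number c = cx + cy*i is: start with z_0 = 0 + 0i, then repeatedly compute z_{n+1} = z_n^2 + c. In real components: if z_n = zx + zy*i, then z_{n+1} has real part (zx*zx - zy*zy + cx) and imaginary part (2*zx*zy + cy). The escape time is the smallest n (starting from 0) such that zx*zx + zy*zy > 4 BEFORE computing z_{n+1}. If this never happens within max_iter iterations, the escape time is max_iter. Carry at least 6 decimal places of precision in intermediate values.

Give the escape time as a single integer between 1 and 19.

z_0 = 0 + 0i, c = 0.1100 + -0.6990i
Iter 1: z = 0.1100 + -0.6990i, |z|^2 = 0.5007
Iter 2: z = -0.3665 + -0.8528i, |z|^2 = 0.8616
Iter 3: z = -0.4829 + -0.0739i, |z|^2 = 0.2387
Iter 4: z = 0.3377 + -0.6276i, |z|^2 = 0.5080
Iter 5: z = -0.1698 + -1.1229i, |z|^2 = 1.2898
Iter 6: z = -1.1222 + -0.3176i, |z|^2 = 1.3601
Iter 7: z = 1.2684 + 0.0137i, |z|^2 = 1.6090
Iter 8: z = 1.7186 + -0.6642i, |z|^2 = 3.3947
Iter 9: z = 2.6225 + -2.9818i, |z|^2 = 15.7686
Escaped at iteration 9

Answer: 9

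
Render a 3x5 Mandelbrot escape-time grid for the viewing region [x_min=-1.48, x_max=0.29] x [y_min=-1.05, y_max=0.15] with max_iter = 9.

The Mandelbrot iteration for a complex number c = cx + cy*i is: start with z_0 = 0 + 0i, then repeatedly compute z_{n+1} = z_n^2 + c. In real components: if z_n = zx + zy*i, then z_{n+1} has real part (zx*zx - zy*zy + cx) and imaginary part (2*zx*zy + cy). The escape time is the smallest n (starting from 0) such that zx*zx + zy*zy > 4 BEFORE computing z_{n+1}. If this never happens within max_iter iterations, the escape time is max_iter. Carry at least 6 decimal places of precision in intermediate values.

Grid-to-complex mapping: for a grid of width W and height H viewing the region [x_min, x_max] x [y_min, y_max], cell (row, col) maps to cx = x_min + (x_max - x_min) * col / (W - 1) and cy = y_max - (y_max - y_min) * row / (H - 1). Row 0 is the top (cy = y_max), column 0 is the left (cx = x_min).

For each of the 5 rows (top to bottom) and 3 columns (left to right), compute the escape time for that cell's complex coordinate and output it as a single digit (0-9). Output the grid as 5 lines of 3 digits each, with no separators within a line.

Answer: 699
699
399
355
243

Derivation:
(row=0, col=0): c = -1.4800 + 0.1500i → escape time 6
(row=0, col=1): c = -0.5950 + 0.1500i → escape time 9
(row=0, col=2): c = 0.2900 + 0.1500i → escape time 9
(row=1, col=0): c = -1.4800 + -0.1500i → escape time 6
(row=1, col=1): c = -0.5950 + -0.1500i → escape time 9
(row=1, col=2): c = 0.2900 + -0.1500i → escape time 9
(row=2, col=0): c = -1.4800 + -0.4500i → escape time 3
(row=2, col=1): c = -0.5950 + -0.4500i → escape time 9
(row=2, col=2): c = 0.2900 + -0.4500i → escape time 9
(row=3, col=0): c = -1.4800 + -0.7500i → escape time 3
(row=3, col=1): c = -0.5950 + -0.7500i → escape time 5
(row=3, col=2): c = 0.2900 + -0.7500i → escape time 5
(row=4, col=0): c = -1.4800 + -1.0500i → escape time 2
(row=4, col=1): c = -0.5950 + -1.0500i → escape time 4
(row=4, col=2): c = 0.2900 + -1.0500i → escape time 3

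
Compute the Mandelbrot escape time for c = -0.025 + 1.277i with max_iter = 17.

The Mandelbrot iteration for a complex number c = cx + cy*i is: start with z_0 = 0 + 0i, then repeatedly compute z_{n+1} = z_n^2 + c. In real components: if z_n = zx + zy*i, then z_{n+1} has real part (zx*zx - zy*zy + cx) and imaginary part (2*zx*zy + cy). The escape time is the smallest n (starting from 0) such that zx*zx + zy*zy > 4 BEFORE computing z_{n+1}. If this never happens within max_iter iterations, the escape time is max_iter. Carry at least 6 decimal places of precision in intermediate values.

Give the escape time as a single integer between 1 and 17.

z_0 = 0 + 0i, c = -0.0250 + 1.2770i
Iter 1: z = -0.0250 + 1.2770i, |z|^2 = 1.6314
Iter 2: z = -1.6551 + 1.2131i, |z|^2 = 4.2111
Escaped at iteration 2

Answer: 2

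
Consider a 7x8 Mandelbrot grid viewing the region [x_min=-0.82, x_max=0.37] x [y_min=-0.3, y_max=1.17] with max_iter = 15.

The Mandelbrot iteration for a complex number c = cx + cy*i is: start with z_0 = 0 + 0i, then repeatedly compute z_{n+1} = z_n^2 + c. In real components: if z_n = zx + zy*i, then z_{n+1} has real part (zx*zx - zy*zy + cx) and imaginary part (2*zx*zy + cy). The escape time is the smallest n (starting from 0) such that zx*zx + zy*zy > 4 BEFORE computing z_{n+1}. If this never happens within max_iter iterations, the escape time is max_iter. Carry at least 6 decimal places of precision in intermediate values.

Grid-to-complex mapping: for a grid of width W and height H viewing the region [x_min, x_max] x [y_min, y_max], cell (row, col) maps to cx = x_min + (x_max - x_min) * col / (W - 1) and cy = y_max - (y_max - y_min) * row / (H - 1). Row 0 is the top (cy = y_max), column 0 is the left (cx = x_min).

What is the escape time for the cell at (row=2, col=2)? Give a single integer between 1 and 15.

z_0 = 0 + 0i, c = -0.4233 + 0.7500i
Iter 1: z = -0.4233 + 0.7500i, |z|^2 = 0.7417
Iter 2: z = -0.8066 + 0.1150i, |z|^2 = 0.6639
Iter 3: z = 0.2141 + 0.5645i, |z|^2 = 0.3645
Iter 4: z = -0.6961 + 0.9917i, |z|^2 = 1.4681
Iter 5: z = -0.9222 + -0.6307i, |z|^2 = 1.2482
Iter 6: z = 0.0293 + 1.9132i, |z|^2 = 3.6613
Iter 7: z = -4.0829 + 0.8621i, |z|^2 = 17.4133
Escaped at iteration 7

Answer: 7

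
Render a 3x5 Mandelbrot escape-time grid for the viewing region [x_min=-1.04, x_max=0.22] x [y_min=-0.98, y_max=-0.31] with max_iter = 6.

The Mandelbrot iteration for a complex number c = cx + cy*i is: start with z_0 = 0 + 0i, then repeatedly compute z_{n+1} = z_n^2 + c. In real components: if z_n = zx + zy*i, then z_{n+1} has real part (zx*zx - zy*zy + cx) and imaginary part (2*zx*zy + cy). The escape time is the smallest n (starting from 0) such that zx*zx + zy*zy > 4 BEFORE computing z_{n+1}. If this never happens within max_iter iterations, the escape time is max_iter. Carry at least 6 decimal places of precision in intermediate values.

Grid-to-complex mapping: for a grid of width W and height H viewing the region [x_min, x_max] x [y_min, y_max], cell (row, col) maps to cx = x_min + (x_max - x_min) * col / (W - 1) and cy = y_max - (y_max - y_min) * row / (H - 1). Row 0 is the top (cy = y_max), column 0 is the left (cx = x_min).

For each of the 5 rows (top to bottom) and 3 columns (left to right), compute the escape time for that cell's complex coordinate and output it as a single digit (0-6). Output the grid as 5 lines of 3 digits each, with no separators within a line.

(row=0, col=0): c = -1.0400 + -0.3100i → escape time 6
(row=0, col=1): c = -0.4100 + -0.3100i → escape time 6
(row=0, col=2): c = 0.2200 + -0.3100i → escape time 6
(row=1, col=0): c = -1.0400 + -0.4775i → escape time 5
(row=1, col=1): c = -0.4100 + -0.4775i → escape time 6
(row=1, col=2): c = 0.2200 + -0.4775i → escape time 6
(row=2, col=0): c = -1.0400 + -0.6450i → escape time 4
(row=2, col=1): c = -0.4100 + -0.6450i → escape time 6
(row=2, col=2): c = 0.2200 + -0.6450i → escape time 6
(row=3, col=0): c = -1.0400 + -0.8125i → escape time 3
(row=3, col=1): c = -0.4100 + -0.8125i → escape time 6
(row=3, col=2): c = 0.2200 + -0.8125i → escape time 5
(row=4, col=0): c = -1.0400 + -0.9800i → escape time 3
(row=4, col=1): c = -0.4100 + -0.9800i → escape time 4
(row=4, col=2): c = 0.2200 + -0.9800i → escape time 4

Answer: 666
566
466
365
344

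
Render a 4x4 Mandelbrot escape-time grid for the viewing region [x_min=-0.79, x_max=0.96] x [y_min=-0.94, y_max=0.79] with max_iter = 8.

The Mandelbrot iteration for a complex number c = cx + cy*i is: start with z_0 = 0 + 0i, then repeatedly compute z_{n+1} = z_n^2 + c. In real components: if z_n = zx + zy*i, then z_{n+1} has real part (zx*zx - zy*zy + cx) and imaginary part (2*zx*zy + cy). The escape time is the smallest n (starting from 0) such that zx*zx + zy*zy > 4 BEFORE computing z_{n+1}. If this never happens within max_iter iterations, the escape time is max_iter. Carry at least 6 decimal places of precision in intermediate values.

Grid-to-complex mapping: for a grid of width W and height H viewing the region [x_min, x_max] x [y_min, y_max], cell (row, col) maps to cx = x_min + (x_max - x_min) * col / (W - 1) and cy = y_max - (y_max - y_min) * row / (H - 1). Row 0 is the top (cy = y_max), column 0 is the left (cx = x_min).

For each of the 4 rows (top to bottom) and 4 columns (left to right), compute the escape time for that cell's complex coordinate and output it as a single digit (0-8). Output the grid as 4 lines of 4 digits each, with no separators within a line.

Answer: 4842
8883
8882
3832

Derivation:
(row=0, col=0): c = -0.7900 + 0.7900i → escape time 4
(row=0, col=1): c = -0.2067 + 0.7900i → escape time 8
(row=0, col=2): c = 0.3767 + 0.7900i → escape time 4
(row=0, col=3): c = 0.9600 + 0.7900i → escape time 2
(row=1, col=0): c = -0.7900 + 0.2133i → escape time 8
(row=1, col=1): c = -0.2067 + 0.2133i → escape time 8
(row=1, col=2): c = 0.3767 + 0.2133i → escape time 8
(row=1, col=3): c = 0.9600 + 0.2133i → escape time 3
(row=2, col=0): c = -0.7900 + -0.3633i → escape time 8
(row=2, col=1): c = -0.2067 + -0.3633i → escape time 8
(row=2, col=2): c = 0.3767 + -0.3633i → escape time 8
(row=2, col=3): c = 0.9600 + -0.3633i → escape time 2
(row=3, col=0): c = -0.7900 + -0.9400i → escape time 3
(row=3, col=1): c = -0.2067 + -0.9400i → escape time 8
(row=3, col=2): c = 0.3767 + -0.9400i → escape time 3
(row=3, col=3): c = 0.9600 + -0.9400i → escape time 2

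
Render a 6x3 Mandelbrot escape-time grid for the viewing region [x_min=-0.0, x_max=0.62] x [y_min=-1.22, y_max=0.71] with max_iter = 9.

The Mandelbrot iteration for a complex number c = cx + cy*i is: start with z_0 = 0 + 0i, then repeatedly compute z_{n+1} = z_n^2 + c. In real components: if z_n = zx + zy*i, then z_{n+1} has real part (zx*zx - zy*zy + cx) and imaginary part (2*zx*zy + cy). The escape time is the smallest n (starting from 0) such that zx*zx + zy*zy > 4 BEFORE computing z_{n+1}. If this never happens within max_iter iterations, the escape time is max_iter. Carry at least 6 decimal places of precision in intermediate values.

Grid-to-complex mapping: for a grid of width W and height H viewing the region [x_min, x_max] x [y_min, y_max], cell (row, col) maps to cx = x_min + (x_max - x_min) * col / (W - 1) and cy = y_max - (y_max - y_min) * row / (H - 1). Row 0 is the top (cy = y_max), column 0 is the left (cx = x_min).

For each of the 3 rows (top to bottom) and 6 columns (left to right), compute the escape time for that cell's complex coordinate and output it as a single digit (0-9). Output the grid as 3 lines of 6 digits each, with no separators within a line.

(row=0, col=0): c = 0.0000 + 0.7100i → escape time 9
(row=0, col=1): c = 0.1240 + 0.7100i → escape time 8
(row=0, col=2): c = 0.2480 + 0.7100i → escape time 6
(row=0, col=3): c = 0.3720 + 0.7100i → escape time 6
(row=0, col=4): c = 0.4960 + 0.7100i → escape time 3
(row=0, col=5): c = 0.6200 + 0.7100i → escape time 3
(row=1, col=0): c = 0.0000 + -0.2550i → escape time 9
(row=1, col=1): c = 0.1240 + -0.2550i → escape time 9
(row=1, col=2): c = 0.2480 + -0.2550i → escape time 9
(row=1, col=3): c = 0.3720 + -0.2550i → escape time 9
(row=1, col=4): c = 0.4960 + -0.2550i → escape time 5
(row=1, col=5): c = 0.6200 + -0.2550i → escape time 4
(row=2, col=0): c = 0.0000 + -1.2200i → escape time 3
(row=2, col=1): c = 0.1240 + -1.2200i → escape time 2
(row=2, col=2): c = 0.2480 + -1.2200i → escape time 2
(row=2, col=3): c = 0.3720 + -1.2200i → escape time 2
(row=2, col=4): c = 0.4960 + -1.2200i → escape time 2
(row=2, col=5): c = 0.6200 + -1.2200i → escape time 2

Answer: 986633
999954
322222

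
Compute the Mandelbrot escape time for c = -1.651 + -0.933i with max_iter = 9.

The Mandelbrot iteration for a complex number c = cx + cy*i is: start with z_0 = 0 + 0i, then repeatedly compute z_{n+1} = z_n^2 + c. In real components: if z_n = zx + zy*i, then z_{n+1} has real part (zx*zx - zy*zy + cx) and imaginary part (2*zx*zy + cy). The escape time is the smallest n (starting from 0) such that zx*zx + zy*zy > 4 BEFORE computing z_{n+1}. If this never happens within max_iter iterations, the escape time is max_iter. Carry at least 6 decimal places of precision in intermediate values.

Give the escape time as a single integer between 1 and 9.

z_0 = 0 + 0i, c = -1.6510 + -0.9330i
Iter 1: z = -1.6510 + -0.9330i, |z|^2 = 3.5963
Iter 2: z = 0.2043 + 2.1478i, |z|^2 = 4.6546
Escaped at iteration 2

Answer: 2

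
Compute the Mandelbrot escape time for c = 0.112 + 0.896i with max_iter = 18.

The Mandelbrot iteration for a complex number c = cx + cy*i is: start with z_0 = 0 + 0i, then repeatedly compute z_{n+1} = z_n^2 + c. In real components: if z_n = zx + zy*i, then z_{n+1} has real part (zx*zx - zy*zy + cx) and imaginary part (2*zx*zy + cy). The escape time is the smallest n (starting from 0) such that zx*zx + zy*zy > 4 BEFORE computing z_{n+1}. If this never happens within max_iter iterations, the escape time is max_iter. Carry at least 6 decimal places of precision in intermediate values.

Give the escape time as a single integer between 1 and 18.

Answer: 5

Derivation:
z_0 = 0 + 0i, c = 0.1120 + 0.8960i
Iter 1: z = 0.1120 + 0.8960i, |z|^2 = 0.8154
Iter 2: z = -0.6783 + 1.0967i, |z|^2 = 1.6628
Iter 3: z = -0.6307 + -0.5917i, |z|^2 = 0.7479
Iter 4: z = 0.1596 + 1.6424i, |z|^2 = 2.7230
Iter 5: z = -2.5600 + 1.4204i, |z|^2 = 8.5714
Escaped at iteration 5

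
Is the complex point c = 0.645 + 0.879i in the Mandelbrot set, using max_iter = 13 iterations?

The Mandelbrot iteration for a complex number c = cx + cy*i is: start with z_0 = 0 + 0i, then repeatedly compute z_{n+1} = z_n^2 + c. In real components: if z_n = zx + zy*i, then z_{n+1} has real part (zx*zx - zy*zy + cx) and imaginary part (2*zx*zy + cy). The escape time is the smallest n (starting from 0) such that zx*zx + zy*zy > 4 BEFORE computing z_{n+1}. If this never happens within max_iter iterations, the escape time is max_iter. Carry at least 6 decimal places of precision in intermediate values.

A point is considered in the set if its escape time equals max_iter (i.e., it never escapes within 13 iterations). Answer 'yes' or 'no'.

z_0 = 0 + 0i, c = 0.6450 + 0.8790i
Iter 1: z = 0.6450 + 0.8790i, |z|^2 = 1.1887
Iter 2: z = 0.2884 + 2.0129i, |z|^2 = 4.1350
Escaped at iteration 2

Answer: no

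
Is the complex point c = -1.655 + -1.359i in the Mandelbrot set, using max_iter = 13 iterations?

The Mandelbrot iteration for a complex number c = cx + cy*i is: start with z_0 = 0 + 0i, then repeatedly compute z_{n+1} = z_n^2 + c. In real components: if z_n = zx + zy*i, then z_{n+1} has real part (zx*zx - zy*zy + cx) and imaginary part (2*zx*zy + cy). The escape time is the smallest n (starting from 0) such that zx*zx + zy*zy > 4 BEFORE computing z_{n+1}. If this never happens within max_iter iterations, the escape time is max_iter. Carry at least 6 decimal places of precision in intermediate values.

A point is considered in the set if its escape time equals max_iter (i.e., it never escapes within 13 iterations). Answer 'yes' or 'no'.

z_0 = 0 + 0i, c = -1.6550 + -1.3590i
Iter 1: z = -1.6550 + -1.3590i, |z|^2 = 4.5859
Escaped at iteration 1

Answer: no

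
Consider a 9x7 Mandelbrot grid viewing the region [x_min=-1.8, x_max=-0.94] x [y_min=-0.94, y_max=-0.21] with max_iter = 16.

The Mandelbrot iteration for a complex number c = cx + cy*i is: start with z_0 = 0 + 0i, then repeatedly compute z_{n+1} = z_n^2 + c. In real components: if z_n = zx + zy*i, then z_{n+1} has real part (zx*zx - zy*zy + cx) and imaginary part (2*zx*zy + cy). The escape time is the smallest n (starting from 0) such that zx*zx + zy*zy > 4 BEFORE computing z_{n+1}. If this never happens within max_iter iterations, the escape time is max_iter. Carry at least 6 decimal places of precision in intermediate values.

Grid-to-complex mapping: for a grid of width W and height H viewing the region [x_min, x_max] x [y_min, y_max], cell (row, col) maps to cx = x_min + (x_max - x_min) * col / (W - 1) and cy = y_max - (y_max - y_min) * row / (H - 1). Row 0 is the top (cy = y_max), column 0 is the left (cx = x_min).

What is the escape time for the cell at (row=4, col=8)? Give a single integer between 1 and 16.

z_0 = 0 + 0i, c = -0.9400 + -0.6967i
Iter 1: z = -0.9400 + -0.6967i, |z|^2 = 1.3689
Iter 2: z = -0.5417 + 0.6131i, |z|^2 = 0.6693
Iter 3: z = -1.0224 + -1.3609i, |z|^2 = 2.8973
Iter 4: z = -1.7469 + 2.0860i, |z|^2 = 7.4031
Escaped at iteration 4

Answer: 4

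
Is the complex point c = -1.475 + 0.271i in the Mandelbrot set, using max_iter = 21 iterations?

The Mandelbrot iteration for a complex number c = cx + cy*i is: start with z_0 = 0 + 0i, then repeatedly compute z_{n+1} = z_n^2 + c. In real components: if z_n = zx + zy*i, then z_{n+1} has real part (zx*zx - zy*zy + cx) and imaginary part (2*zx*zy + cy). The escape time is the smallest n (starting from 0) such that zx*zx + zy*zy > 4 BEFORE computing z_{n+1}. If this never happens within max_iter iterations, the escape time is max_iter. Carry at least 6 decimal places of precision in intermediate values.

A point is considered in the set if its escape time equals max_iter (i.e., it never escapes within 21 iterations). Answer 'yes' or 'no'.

z_0 = 0 + 0i, c = -1.4750 + 0.2710i
Iter 1: z = -1.4750 + 0.2710i, |z|^2 = 2.2491
Iter 2: z = 0.6272 + -0.5285i, |z|^2 = 0.6726
Iter 3: z = -1.3609 + -0.3919i, |z|^2 = 2.0056
Iter 4: z = 0.2235 + 1.3376i, |z|^2 = 1.8391
Iter 5: z = -3.2142 + 0.8689i, |z|^2 = 11.0861
Escaped at iteration 5

Answer: no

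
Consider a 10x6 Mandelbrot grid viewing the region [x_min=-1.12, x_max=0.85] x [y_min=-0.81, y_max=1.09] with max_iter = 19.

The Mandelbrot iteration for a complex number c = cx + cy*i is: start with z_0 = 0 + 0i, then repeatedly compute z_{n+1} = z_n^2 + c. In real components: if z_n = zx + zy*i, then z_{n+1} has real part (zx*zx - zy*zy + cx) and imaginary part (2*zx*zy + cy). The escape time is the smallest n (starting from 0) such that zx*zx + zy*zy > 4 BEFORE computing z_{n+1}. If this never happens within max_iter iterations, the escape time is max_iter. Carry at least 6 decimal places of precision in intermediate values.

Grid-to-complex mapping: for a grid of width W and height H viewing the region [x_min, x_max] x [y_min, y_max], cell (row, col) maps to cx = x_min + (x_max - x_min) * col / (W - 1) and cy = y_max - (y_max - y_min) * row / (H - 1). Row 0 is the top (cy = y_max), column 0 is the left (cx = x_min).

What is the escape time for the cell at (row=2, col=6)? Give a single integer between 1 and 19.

z_0 = 0 + 0i, c = 0.1933 + 0.3300i
Iter 1: z = 0.1933 + 0.3300i, |z|^2 = 0.1463
Iter 2: z = 0.1218 + 0.4576i, |z|^2 = 0.2242
Iter 3: z = -0.0012 + 0.4415i, |z|^2 = 0.1949
Iter 4: z = -0.0016 + 0.3289i, |z|^2 = 0.1082
Iter 5: z = 0.0851 + 0.3290i, |z|^2 = 0.1155
Iter 6: z = 0.0924 + 0.3860i, |z|^2 = 0.1575
Iter 7: z = 0.0529 + 0.4013i, |z|^2 = 0.1638
Iter 8: z = 0.0351 + 0.3724i, |z|^2 = 0.1399
Iter 9: z = 0.0559 + 0.3561i, |z|^2 = 0.1299
Iter 10: z = 0.0696 + 0.3698i, |z|^2 = 0.1416
Iter 11: z = 0.0614 + 0.3815i, |z|^2 = 0.1493
Iter 12: z = 0.0516 + 0.3769i, |z|^2 = 0.1447
Iter 13: z = 0.0540 + 0.3689i, |z|^2 = 0.1390
Iter 14: z = 0.0602 + 0.3698i, |z|^2 = 0.1404
Iter 15: z = 0.0602 + 0.3745i, |z|^2 = 0.1439
Iter 16: z = 0.0567 + 0.3751i, |z|^2 = 0.1439
Iter 17: z = 0.0559 + 0.3725i, |z|^2 = 0.1419
Iter 18: z = 0.0577 + 0.3716i, |z|^2 = 0.1414

Answer: 19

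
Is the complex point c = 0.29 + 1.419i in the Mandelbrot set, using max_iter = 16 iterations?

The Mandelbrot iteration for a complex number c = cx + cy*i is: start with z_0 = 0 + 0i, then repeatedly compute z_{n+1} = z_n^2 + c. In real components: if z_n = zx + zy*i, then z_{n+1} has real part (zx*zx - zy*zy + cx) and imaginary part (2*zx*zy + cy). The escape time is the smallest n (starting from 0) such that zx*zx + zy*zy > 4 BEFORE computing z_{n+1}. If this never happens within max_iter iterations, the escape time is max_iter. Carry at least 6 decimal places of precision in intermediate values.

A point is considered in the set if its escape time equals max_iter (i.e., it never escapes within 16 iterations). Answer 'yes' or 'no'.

Answer: no

Derivation:
z_0 = 0 + 0i, c = 0.2900 + 1.4190i
Iter 1: z = 0.2900 + 1.4190i, |z|^2 = 2.0977
Iter 2: z = -1.6395 + 2.2420i, |z|^2 = 7.7145
Escaped at iteration 2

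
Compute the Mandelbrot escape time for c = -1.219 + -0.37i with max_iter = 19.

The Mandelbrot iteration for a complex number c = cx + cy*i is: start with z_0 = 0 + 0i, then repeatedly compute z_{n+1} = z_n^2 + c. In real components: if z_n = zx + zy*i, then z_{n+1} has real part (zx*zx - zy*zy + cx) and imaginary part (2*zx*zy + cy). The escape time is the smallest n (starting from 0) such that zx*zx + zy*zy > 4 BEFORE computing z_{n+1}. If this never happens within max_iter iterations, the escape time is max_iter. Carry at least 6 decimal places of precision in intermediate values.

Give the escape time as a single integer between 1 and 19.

Answer: 8

Derivation:
z_0 = 0 + 0i, c = -1.2190 + -0.3700i
Iter 1: z = -1.2190 + -0.3700i, |z|^2 = 1.6229
Iter 2: z = 0.1301 + 0.5321i, |z|^2 = 0.3000
Iter 3: z = -1.4852 + -0.2316i, |z|^2 = 2.2594
Iter 4: z = 0.9331 + 0.3179i, |z|^2 = 0.9718
Iter 5: z = -0.4494 + 0.2233i, |z|^2 = 0.2518
Iter 6: z = -1.0669 + -0.5707i, |z|^2 = 1.4640
Iter 7: z = -0.4064 + 0.8478i, |z|^2 = 0.8840
Iter 8: z = -1.7726 + -1.0592i, |z|^2 = 4.2639
Escaped at iteration 8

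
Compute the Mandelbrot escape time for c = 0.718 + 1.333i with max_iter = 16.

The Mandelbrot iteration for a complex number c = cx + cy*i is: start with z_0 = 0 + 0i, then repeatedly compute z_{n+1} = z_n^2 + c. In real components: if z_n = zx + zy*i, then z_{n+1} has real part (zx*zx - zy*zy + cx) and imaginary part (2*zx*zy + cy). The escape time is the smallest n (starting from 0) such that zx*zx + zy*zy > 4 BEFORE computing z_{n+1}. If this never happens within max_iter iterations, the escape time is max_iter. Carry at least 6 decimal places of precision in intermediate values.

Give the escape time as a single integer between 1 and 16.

Answer: 2

Derivation:
z_0 = 0 + 0i, c = 0.7180 + 1.3330i
Iter 1: z = 0.7180 + 1.3330i, |z|^2 = 2.2924
Iter 2: z = -0.5434 + 3.2472i, |z|^2 = 10.8395
Escaped at iteration 2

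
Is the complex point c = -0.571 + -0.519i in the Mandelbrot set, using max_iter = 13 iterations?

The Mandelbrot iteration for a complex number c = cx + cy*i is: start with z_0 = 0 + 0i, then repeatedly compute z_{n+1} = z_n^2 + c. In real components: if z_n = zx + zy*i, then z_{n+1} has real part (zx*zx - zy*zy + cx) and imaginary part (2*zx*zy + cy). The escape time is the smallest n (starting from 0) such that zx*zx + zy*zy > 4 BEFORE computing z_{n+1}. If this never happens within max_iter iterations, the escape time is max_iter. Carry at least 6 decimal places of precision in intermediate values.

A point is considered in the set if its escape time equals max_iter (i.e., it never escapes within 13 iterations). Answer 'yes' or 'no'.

z_0 = 0 + 0i, c = -0.5710 + -0.5190i
Iter 1: z = -0.5710 + -0.5190i, |z|^2 = 0.5954
Iter 2: z = -0.5143 + 0.0737i, |z|^2 = 0.2700
Iter 3: z = -0.3119 + -0.5948i, |z|^2 = 0.4511
Iter 4: z = -0.8275 + -0.1480i, |z|^2 = 0.7067
Iter 5: z = 0.0919 + -0.2741i, |z|^2 = 0.0836
Iter 6: z = -0.6377 + -0.5694i, |z|^2 = 0.7309
Iter 7: z = -0.4885 + 0.2072i, |z|^2 = 0.2816
Iter 8: z = -0.3753 + -0.7214i, |z|^2 = 0.6613
Iter 9: z = -0.9506 + 0.0225i, |z|^2 = 0.9042
Iter 10: z = 0.3322 + -0.5617i, |z|^2 = 0.4259
Iter 11: z = -0.7762 + -0.8922i, |z|^2 = 1.3985
Iter 12: z = -0.7646 + 0.8661i, |z|^2 = 1.3347
Did not escape in 13 iterations → in set

Answer: yes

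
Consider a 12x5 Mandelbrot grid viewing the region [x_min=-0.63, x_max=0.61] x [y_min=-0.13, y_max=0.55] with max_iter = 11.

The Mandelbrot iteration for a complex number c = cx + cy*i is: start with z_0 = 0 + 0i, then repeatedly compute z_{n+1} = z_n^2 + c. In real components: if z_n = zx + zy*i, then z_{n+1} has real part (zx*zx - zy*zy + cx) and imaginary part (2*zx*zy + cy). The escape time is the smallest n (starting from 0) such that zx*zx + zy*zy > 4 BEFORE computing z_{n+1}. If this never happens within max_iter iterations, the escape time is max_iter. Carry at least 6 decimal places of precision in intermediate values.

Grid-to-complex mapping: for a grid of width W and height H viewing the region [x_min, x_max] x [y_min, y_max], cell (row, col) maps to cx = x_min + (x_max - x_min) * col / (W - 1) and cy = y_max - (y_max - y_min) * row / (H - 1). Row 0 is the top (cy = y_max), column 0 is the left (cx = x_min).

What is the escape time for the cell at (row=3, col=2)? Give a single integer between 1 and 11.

Answer: 11

Derivation:
z_0 = 0 + 0i, c = -0.4045 + 0.0400i
Iter 1: z = -0.4045 + 0.0400i, |z|^2 = 0.1653
Iter 2: z = -0.2425 + 0.0076i, |z|^2 = 0.0589
Iter 3: z = -0.3458 + 0.0363i, |z|^2 = 0.1209
Iter 4: z = -0.2863 + 0.0149i, |z|^2 = 0.0822
Iter 5: z = -0.3228 + 0.0315i, |z|^2 = 0.1052
Iter 6: z = -0.3013 + 0.0197i, |z|^2 = 0.0912
Iter 7: z = -0.3141 + 0.0281i, |z|^2 = 0.0995
Iter 8: z = -0.3067 + 0.0223i, |z|^2 = 0.0945
Iter 9: z = -0.3110 + 0.0263i, |z|^2 = 0.0974
Iter 10: z = -0.3085 + 0.0236i, |z|^2 = 0.0957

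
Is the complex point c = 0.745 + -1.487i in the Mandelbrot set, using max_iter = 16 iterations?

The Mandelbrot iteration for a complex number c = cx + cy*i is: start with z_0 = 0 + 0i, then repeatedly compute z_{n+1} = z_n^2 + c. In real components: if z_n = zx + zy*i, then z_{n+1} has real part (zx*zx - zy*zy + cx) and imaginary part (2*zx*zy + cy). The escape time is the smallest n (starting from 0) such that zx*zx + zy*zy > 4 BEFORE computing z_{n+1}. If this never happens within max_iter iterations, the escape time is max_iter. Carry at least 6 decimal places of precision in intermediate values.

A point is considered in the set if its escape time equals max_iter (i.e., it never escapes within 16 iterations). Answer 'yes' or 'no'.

z_0 = 0 + 0i, c = 0.7450 + -1.4870i
Iter 1: z = 0.7450 + -1.4870i, |z|^2 = 2.7662
Iter 2: z = -0.9111 + -3.7026i, |z|^2 = 14.5397
Escaped at iteration 2

Answer: no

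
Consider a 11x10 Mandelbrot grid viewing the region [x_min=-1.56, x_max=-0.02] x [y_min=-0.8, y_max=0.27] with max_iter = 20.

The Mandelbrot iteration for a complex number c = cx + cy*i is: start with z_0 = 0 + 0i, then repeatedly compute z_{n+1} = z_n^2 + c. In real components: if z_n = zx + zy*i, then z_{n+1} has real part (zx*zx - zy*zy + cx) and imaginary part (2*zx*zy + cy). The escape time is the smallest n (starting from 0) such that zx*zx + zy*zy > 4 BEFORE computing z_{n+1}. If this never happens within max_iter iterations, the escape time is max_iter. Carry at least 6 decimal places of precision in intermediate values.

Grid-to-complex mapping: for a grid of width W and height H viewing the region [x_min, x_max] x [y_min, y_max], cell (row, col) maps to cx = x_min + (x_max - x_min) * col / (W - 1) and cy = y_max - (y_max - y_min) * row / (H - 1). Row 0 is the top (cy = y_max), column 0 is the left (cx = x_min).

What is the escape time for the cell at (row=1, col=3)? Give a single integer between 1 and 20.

z_0 = 0 + 0i, c = -1.0980 + 0.1511i
Iter 1: z = -1.0980 + 0.1511i, |z|^2 = 1.2284
Iter 2: z = 0.0848 + -0.1807i, |z|^2 = 0.0398
Iter 3: z = -1.1235 + 0.1205i, |z|^2 = 1.2767
Iter 4: z = 0.1497 + -0.1196i, |z|^2 = 0.0367
Iter 5: z = -1.0899 + 0.1153i, |z|^2 = 1.2012
Iter 6: z = 0.0766 + -0.1002i, |z|^2 = 0.0159
Iter 7: z = -1.1022 + 0.1358i, |z|^2 = 1.2332
Iter 8: z = 0.0984 + -0.1482i, |z|^2 = 0.0316
Iter 9: z = -1.1103 + 0.1220i, |z|^2 = 1.2476
Iter 10: z = 0.1198 + -0.1197i, |z|^2 = 0.0287
Iter 11: z = -1.0980 + 0.1224i, |z|^2 = 1.2205
Iter 12: z = 0.0926 + -0.1177i, |z|^2 = 0.0224
Iter 13: z = -1.1033 + 0.1293i, |z|^2 = 1.2340
Iter 14: z = 0.1025 + -0.1342i, |z|^2 = 0.0285
Iter 15: z = -1.1055 + 0.1236i, |z|^2 = 1.2374
Iter 16: z = 0.1089 + -0.1221i, |z|^2 = 0.0268
Iter 17: z = -1.1011 + 0.1245i, |z|^2 = 1.2278
Iter 18: z = 0.0988 + -0.1231i, |z|^2 = 0.0249
Iter 19: z = -1.1034 + 0.1268i, |z|^2 = 1.2335

Answer: 20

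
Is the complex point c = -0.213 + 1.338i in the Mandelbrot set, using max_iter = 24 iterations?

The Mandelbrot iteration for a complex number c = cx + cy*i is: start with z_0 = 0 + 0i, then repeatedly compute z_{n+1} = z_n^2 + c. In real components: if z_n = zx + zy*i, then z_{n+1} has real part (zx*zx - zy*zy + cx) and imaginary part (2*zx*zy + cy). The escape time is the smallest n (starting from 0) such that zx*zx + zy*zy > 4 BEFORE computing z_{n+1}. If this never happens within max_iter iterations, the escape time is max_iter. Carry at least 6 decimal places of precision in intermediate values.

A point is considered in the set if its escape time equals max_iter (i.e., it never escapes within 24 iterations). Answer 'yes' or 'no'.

z_0 = 0 + 0i, c = -0.2130 + 1.3380i
Iter 1: z = -0.2130 + 1.3380i, |z|^2 = 1.8356
Iter 2: z = -1.9579 + 0.7680i, |z|^2 = 4.4231
Escaped at iteration 2

Answer: no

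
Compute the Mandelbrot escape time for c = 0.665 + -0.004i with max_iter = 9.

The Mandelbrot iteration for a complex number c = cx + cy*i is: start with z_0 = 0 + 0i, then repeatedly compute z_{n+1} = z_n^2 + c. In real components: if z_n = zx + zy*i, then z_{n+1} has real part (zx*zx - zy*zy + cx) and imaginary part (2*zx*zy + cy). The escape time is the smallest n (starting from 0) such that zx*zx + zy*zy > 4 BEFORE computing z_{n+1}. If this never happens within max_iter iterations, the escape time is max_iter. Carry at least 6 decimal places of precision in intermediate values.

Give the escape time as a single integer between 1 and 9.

Answer: 4

Derivation:
z_0 = 0 + 0i, c = 0.6650 + -0.0040i
Iter 1: z = 0.6650 + -0.0040i, |z|^2 = 0.4422
Iter 2: z = 1.1072 + -0.0093i, |z|^2 = 1.2260
Iter 3: z = 1.8908 + -0.0246i, |z|^2 = 3.5758
Iter 4: z = 4.2396 + -0.0972i, |z|^2 = 17.9838
Escaped at iteration 4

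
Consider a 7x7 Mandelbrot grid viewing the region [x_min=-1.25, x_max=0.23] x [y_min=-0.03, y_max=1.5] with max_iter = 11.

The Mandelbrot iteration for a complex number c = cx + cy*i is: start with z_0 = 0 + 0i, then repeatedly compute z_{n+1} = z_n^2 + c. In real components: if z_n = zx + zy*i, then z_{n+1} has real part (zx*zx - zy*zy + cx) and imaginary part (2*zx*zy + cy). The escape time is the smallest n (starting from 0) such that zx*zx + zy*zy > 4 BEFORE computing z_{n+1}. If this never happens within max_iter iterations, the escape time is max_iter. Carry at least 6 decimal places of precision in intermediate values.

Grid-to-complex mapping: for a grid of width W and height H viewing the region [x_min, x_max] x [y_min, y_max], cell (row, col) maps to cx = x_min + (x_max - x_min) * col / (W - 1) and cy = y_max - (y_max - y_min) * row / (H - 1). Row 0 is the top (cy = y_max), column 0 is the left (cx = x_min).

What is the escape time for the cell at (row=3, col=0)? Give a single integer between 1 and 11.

Answer: 3

Derivation:
z_0 = 0 + 0i, c = -1.2500 + 0.7350i
Iter 1: z = -1.2500 + 0.7350i, |z|^2 = 2.1027
Iter 2: z = -0.2277 + -1.1025i, |z|^2 = 1.2674
Iter 3: z = -2.4136 + 1.2371i, |z|^2 = 7.3562
Escaped at iteration 3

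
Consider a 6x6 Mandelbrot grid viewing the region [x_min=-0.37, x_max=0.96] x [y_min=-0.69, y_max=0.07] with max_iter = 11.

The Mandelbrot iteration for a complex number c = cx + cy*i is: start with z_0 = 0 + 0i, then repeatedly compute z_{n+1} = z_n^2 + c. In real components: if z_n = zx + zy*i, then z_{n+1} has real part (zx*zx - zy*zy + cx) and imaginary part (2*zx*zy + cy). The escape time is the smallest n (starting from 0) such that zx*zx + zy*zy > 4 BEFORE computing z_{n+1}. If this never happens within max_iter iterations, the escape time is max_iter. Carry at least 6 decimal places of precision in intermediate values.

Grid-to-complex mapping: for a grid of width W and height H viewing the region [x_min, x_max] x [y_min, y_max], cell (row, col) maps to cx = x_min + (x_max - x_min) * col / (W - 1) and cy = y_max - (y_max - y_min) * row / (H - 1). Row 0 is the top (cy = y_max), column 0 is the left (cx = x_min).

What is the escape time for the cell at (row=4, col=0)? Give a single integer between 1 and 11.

Answer: 11

Derivation:
z_0 = 0 + 0i, c = -0.3700 + -0.5380i
Iter 1: z = -0.3700 + -0.5380i, |z|^2 = 0.4263
Iter 2: z = -0.5225 + -0.1399i, |z|^2 = 0.2926
Iter 3: z = -0.1165 + -0.3918i, |z|^2 = 0.1671
Iter 4: z = -0.5099 + -0.4467i, |z|^2 = 0.4596
Iter 5: z = -0.3095 + -0.0824i, |z|^2 = 0.1026
Iter 6: z = -0.2810 + -0.4870i, |z|^2 = 0.3161
Iter 7: z = -0.5282 + -0.2643i, |z|^2 = 0.3488
Iter 8: z = -0.1609 + -0.2588i, |z|^2 = 0.0929
Iter 9: z = -0.4111 + -0.4547i, |z|^2 = 0.3758
Iter 10: z = -0.4078 + -0.1641i, |z|^2 = 0.1932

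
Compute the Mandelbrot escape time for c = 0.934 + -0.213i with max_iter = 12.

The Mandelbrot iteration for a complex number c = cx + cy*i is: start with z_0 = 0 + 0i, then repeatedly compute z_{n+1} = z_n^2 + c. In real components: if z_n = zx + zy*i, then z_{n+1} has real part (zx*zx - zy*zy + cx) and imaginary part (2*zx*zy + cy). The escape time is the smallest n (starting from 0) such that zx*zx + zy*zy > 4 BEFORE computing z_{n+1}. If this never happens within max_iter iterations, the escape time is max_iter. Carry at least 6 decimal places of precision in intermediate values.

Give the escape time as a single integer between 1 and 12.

Answer: 3

Derivation:
z_0 = 0 + 0i, c = 0.9340 + -0.2130i
Iter 1: z = 0.9340 + -0.2130i, |z|^2 = 0.9177
Iter 2: z = 1.7610 + -0.6109i, |z|^2 = 3.4743
Iter 3: z = 3.6619 + -2.3645i, |z|^2 = 19.0004
Escaped at iteration 3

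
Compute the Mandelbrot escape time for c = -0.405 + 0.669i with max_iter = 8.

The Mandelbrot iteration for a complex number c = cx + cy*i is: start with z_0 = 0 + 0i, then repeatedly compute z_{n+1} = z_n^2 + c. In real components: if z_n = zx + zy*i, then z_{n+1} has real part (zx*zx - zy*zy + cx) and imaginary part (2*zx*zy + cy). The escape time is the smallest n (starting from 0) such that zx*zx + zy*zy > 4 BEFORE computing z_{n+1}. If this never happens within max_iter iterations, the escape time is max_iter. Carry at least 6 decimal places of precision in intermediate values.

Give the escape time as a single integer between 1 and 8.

Answer: 8

Derivation:
z_0 = 0 + 0i, c = -0.4050 + 0.6690i
Iter 1: z = -0.4050 + 0.6690i, |z|^2 = 0.6116
Iter 2: z = -0.6885 + 0.1271i, |z|^2 = 0.4902
Iter 3: z = 0.0529 + 0.4940i, |z|^2 = 0.2468
Iter 4: z = -0.6462 + 0.7213i, |z|^2 = 0.9378
Iter 5: z = -0.5077 + -0.2632i, |z|^2 = 0.3270
Iter 6: z = -0.2165 + 0.9362i, |z|^2 = 0.9234
Iter 7: z = -1.2346 + 0.2636i, |z|^2 = 1.5938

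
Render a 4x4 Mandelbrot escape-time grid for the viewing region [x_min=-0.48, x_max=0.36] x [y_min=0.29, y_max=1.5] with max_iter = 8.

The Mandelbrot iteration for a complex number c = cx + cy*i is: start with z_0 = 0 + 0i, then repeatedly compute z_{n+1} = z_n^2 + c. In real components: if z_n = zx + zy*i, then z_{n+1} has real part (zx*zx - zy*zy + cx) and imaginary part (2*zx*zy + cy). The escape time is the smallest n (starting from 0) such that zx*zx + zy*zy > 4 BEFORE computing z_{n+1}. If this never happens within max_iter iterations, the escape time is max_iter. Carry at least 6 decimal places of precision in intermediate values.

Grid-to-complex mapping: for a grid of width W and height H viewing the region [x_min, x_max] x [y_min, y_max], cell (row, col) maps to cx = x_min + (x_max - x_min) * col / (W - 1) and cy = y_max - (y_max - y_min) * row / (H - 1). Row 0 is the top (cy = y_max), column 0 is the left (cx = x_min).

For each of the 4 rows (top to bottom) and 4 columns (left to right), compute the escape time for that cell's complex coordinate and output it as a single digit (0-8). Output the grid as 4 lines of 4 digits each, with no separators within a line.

(row=0, col=0): c = -0.4800 + 1.5000i → escape time 2
(row=0, col=1): c = -0.2000 + 1.5000i → escape time 2
(row=0, col=2): c = 0.0800 + 1.5000i → escape time 2
(row=0, col=3): c = 0.3600 + 1.5000i → escape time 2
(row=1, col=0): c = -0.4800 + 1.0967i → escape time 4
(row=1, col=1): c = -0.2000 + 1.0967i → escape time 8
(row=1, col=2): c = 0.0800 + 1.0967i → escape time 4
(row=1, col=3): c = 0.3600 + 1.0967i → escape time 2
(row=2, col=0): c = -0.4800 + 0.6933i → escape time 8
(row=2, col=1): c = -0.2000 + 0.6933i → escape time 8
(row=2, col=2): c = 0.0800 + 0.6933i → escape time 8
(row=2, col=3): c = 0.3600 + 0.6933i → escape time 8
(row=3, col=0): c = -0.4800 + 0.2900i → escape time 8
(row=3, col=1): c = -0.2000 + 0.2900i → escape time 8
(row=3, col=2): c = 0.0800 + 0.2900i → escape time 8
(row=3, col=3): c = 0.3600 + 0.2900i → escape time 8

Answer: 2222
4842
8888
8888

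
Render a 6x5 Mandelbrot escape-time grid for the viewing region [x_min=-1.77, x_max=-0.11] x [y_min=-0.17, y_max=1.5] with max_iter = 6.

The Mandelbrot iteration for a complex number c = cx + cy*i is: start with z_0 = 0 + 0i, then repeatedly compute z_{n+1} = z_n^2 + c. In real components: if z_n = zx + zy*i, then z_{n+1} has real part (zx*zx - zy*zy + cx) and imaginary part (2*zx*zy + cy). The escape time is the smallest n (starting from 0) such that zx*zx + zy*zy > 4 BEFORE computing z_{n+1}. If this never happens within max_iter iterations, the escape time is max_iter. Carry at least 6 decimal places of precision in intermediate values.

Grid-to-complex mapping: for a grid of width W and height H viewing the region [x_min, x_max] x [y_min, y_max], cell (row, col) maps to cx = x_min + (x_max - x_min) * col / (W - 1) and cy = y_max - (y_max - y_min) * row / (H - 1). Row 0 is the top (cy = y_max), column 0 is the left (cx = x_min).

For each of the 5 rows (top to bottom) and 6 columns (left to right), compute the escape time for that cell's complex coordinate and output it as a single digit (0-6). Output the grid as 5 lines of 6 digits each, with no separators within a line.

Answer: 112222
123346
333566
456666
466666

Derivation:
(row=0, col=0): c = -1.7700 + 1.5000i → escape time 1
(row=0, col=1): c = -1.4380 + 1.5000i → escape time 1
(row=0, col=2): c = -1.1060 + 1.5000i → escape time 2
(row=0, col=3): c = -0.7740 + 1.5000i → escape time 2
(row=0, col=4): c = -0.4420 + 1.5000i → escape time 2
(row=0, col=5): c = -0.1100 + 1.5000i → escape time 2
(row=1, col=0): c = -1.7700 + 1.0825i → escape time 1
(row=1, col=1): c = -1.4380 + 1.0825i → escape time 2
(row=1, col=2): c = -1.1060 + 1.0825i → escape time 3
(row=1, col=3): c = -0.7740 + 1.0825i → escape time 3
(row=1, col=4): c = -0.4420 + 1.0825i → escape time 4
(row=1, col=5): c = -0.1100 + 1.0825i → escape time 6
(row=2, col=0): c = -1.7700 + 0.6650i → escape time 3
(row=2, col=1): c = -1.4380 + 0.6650i → escape time 3
(row=2, col=2): c = -1.1060 + 0.6650i → escape time 3
(row=2, col=3): c = -0.7740 + 0.6650i → escape time 5
(row=2, col=4): c = -0.4420 + 0.6650i → escape time 6
(row=2, col=5): c = -0.1100 + 0.6650i → escape time 6
(row=3, col=0): c = -1.7700 + 0.2475i → escape time 4
(row=3, col=1): c = -1.4380 + 0.2475i → escape time 5
(row=3, col=2): c = -1.1060 + 0.2475i → escape time 6
(row=3, col=3): c = -0.7740 + 0.2475i → escape time 6
(row=3, col=4): c = -0.4420 + 0.2475i → escape time 6
(row=3, col=5): c = -0.1100 + 0.2475i → escape time 6
(row=4, col=0): c = -1.7700 + -0.1700i → escape time 4
(row=4, col=1): c = -1.4380 + -0.1700i → escape time 6
(row=4, col=2): c = -1.1060 + -0.1700i → escape time 6
(row=4, col=3): c = -0.7740 + -0.1700i → escape time 6
(row=4, col=4): c = -0.4420 + -0.1700i → escape time 6
(row=4, col=5): c = -0.1100 + -0.1700i → escape time 6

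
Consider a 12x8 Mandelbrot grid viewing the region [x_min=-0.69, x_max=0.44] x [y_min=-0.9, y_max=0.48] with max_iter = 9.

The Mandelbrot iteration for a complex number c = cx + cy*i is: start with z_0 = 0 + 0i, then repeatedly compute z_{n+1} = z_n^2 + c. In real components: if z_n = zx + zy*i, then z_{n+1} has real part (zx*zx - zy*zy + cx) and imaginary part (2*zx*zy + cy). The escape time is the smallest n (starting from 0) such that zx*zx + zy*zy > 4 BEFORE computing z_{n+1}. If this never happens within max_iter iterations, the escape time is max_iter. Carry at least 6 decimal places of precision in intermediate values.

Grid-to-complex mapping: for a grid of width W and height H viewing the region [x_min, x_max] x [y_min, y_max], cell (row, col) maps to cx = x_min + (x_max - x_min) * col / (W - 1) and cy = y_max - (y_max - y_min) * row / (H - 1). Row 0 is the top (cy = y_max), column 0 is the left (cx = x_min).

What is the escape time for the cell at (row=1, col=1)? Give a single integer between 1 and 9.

Answer: 9

Derivation:
z_0 = 0 + 0i, c = -0.5873 + 0.2829i
Iter 1: z = -0.5873 + 0.2829i, |z|^2 = 0.4249
Iter 2: z = -0.3224 + -0.0494i, |z|^2 = 0.1064
Iter 3: z = -0.4858 + 0.3147i, |z|^2 = 0.3350
Iter 4: z = -0.4503 + -0.0229i, |z|^2 = 0.2033
Iter 5: z = -0.3850 + 0.3035i, |z|^2 = 0.2403
Iter 6: z = -0.5311 + 0.0492i, |z|^2 = 0.2845
Iter 7: z = -0.3076 + 0.2306i, |z|^2 = 0.1478
Iter 8: z = -0.5458 + 0.1410i, |z|^2 = 0.3178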